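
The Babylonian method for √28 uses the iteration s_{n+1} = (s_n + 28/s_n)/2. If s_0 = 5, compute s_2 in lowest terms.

5609/1060

s_1 = (5 + 28/5)/2 = 53/10.
s_2 = (53/10 + 28/(53/10))/2 = 5609/1060.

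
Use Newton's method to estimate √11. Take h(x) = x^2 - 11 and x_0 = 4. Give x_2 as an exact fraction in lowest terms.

1433/432

h'(x) = 2x.
h(4) = 5, h'(4) = 8, so x_1 = 4 - 5/8 = 27/8.
h(27/8) = 25/64, h'(27/8) = 27/4, so x_2 = (27/8) - (25/64)/(27/4) = 1433/432.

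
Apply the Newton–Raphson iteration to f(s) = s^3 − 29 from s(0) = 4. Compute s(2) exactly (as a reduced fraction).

5473477/1774728

f'(s) = 3s^2.
f(4) = 35, f'(4) = 48, so s(1) = 4 − 35/48 = 157/48.
f(157/48) = 662725/110592, f'(157/48) = 24649/768, so s(2) = (157/48) − (662725/110592)/(24649/768) = 5473477/1774728.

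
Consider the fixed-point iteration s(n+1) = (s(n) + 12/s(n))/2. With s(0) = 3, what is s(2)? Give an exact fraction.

s(1) = (3 + 12/3)/2 = 7/2.
s(2) = (7/2 + 12/(7/2))/2 = 97/28.

97/28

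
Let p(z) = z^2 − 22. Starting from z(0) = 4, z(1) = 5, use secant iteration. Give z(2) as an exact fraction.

p(4) = −6, p(5) = 3. z(2) = 5 − 3·(5 − 4)/(3 − (−6)) = 14/3.

14/3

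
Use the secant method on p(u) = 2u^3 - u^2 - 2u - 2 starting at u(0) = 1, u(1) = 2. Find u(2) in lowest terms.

p(1) = -3, p(2) = 6. u(2) = 2 - 6·(2 - 1)/(6 - (-3)) = 4/3.

4/3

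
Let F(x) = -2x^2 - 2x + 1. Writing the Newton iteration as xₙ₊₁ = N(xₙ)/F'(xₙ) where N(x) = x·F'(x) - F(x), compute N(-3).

-19

F'(x) = -4x - 2.
N(x) = x·F'(x) - F(x) = x·(-4x - 2) - (-2x^2 - 2x + 1) = -2x^2 - 1.
N(-3) = -19.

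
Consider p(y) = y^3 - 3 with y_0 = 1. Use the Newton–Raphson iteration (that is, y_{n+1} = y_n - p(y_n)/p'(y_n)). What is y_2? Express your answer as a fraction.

331/225

p'(y) = 3y^2.
p(1) = -2, p'(1) = 3, so y_1 = 1 - (-2)/3 = 5/3.
p(5/3) = 44/27, p'(5/3) = 25/3, so y_2 = (5/3) - (44/27)/(25/3) = 331/225.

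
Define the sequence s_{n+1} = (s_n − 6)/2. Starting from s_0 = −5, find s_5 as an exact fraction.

−191/32

s_1 = ((−5) − 6)/2 = −11/2.
s_2 = ((−11/2) − 6)/2 = −23/4.
s_3 = ((−23/4) − 6)/2 = −47/8.
s_4 = ((−47/8) − 6)/2 = −95/16.
s_5 = ((−95/16) − 6)/2 = −191/32.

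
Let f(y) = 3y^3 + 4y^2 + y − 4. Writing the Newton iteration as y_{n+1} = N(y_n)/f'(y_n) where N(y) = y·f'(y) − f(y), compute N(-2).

−28

f'(y) = 9y^2 + 8y + 1.
N(y) = y·f'(y) − f(y) = y·(9y^2 + 8y + 1) − (3y^3 + 4y^2 + y − 4) = 6y^3 + 4y^2 + 4.
N(-2) = −28.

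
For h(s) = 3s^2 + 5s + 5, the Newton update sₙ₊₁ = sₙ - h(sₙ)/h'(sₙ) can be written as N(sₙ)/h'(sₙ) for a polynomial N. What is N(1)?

-2

h'(s) = 6s + 5.
N(s) = s·h'(s) - h(s) = s·(6s + 5) - (3s^2 + 5s + 5) = 3s^2 - 5.
N(1) = -2.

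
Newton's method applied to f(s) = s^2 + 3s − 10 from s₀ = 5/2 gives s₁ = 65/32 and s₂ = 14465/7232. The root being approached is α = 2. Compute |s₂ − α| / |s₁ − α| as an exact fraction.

s₁ − α = 65/32 − 2 = 1/32, so |s₁ − α| = 1/32.
s₂ − α = 14465/7232 − 2 = 1/7232, so |s₂ − α| = 1/7232.
Ratio = (1/7232) / (1/32) = 1/226.

1/226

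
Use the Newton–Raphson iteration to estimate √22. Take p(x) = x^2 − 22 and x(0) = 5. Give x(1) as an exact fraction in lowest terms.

p'(x) = 2x.
p(5) = 3, p'(5) = 10, so x(1) = 5 − 3/10 = 47/10.

47/10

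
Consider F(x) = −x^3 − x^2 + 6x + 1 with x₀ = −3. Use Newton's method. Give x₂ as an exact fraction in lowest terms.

F'(x) = −3x^2 − 2x + 6.
F(−3) = 1, F'(−3) = −15, so x₁ = (−3) − 1/(−15) = −44/15.
F(−44/15) = 119/3375, F'(−44/15) = −1046/75, so x₂ = (−44/15) − (119/3375)/(−1046/75) = −137953/47070.

−137953/47070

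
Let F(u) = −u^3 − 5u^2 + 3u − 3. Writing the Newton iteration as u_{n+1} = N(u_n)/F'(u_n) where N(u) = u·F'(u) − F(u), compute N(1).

−4

F'(u) = −3u^2 − 10u + 3.
N(u) = u·F'(u) − F(u) = u·(−3u^2 − 10u + 3) − (−u^3 − 5u^2 + 3u − 3) = −2u^3 − 5u^2 + 3.
N(1) = −4.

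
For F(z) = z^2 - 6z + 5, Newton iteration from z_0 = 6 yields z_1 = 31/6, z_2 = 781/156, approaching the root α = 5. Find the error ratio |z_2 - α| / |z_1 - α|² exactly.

3/13

z_1 - α = 31/6 - 5 = 1/6, so |z_1 - α| = 1/6.
z_2 - α = 781/156 - 5 = 1/156, so |z_2 - α| = 1/156.
|z_1 - α|² = 1/36.
Ratio = (1/156) / (1/36) = 3/13.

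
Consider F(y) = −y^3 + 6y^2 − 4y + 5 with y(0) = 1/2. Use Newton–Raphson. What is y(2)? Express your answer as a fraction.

F'(y) = −3y^2 + 12y − 4.
F(1/2) = 35/8, F'(1/2) = 5/4, so y(1) = (1/2) − (35/8)/(5/4) = −3.
F(−3) = 98, F'(−3) = −67, so y(2) = (−3) − 98/(−67) = −103/67.

−103/67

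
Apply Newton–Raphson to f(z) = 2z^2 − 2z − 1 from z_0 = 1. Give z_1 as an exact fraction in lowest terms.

f'(z) = 4z − 2.
f(1) = −1, f'(1) = 2, so z_1 = 1 − (−1)/2 = 3/2.

3/2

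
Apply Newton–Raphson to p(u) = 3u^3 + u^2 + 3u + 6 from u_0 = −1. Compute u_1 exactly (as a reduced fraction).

p'(u) = 9u^2 + 2u + 3.
p(−1) = 1, p'(−1) = 10, so u_1 = (−1) − 1/10 = −11/10.

−11/10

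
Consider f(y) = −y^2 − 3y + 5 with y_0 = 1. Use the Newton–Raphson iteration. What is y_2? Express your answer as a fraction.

f'(y) = −2y − 3.
f(1) = 1, f'(1) = −5, so y_1 = 1 − 1/(−5) = 6/5.
f(6/5) = −1/25, f'(6/5) = −27/5, so y_2 = (6/5) − (−1/25)/(−27/5) = 161/135.

161/135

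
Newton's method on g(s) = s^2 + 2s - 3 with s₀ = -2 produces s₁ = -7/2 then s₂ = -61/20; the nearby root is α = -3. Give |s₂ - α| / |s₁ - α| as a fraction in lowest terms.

s₁ - α = -7/2 - (-3) = -7/2 + 3 = -1/2, so |s₁ - α| = 1/2.
s₂ - α = -61/20 - (-3) = -61/20 + 3 = -1/20, so |s₂ - α| = 1/20.
Ratio = (1/20) / (1/2) = 1/10.

1/10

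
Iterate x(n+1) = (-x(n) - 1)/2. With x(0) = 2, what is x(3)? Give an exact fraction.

-5/8

x(1) = (-2 - 1)/2 = -3/2.
x(2) = (-(-3/2) - 1)/2 = 1/4.
x(3) = (-(1/4) - 1)/2 = -5/8.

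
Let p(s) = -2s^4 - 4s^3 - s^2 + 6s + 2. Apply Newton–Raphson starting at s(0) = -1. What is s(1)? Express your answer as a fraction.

p'(s) = -8s^3 - 12s^2 - 2s + 6.
p(-1) = -3, p'(-1) = 4, so s(1) = (-1) - (-3)/4 = -1/4.

-1/4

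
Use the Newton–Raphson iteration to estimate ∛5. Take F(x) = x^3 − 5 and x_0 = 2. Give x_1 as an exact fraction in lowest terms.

7/4

F'(x) = 3x^2.
F(2) = 3, F'(2) = 12, so x_1 = 2 − 3/12 = 7/4.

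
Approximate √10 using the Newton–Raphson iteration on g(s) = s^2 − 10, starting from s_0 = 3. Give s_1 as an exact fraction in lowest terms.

g'(s) = 2s.
g(3) = −1, g'(3) = 6, so s_1 = 3 − (−1)/6 = 19/6.

19/6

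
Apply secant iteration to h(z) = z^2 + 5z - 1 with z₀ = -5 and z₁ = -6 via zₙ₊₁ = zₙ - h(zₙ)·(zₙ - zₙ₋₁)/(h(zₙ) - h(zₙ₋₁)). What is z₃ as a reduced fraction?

-192/37

h(-5) = -1, h(-6) = 5. z₂ = (-6) - 5·((-6) - (-5))/(5 - (-1)) = -31/6.
h(-6) = 5, h(-31/6) = -5/36. z₃ = (-31/6) - (-5/36)·((-31/6) - (-6))/((-5/36) - 5) = -192/37.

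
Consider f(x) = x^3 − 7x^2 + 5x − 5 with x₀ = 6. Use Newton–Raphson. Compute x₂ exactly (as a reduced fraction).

194584/30711

f'(x) = 3x^2 − 14x + 5.
f(6) = −11, f'(6) = 29, so x₁ = 6 − (−11)/29 = 185/29.
f(185/29) = 39930/24389, f'(185/29) = 31770/841, so x₂ = (185/29) − (39930/24389)/(31770/841) = 194584/30711.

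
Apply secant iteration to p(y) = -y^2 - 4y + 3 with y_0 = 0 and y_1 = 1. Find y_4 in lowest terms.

237/367

p(0) = 3, p(1) = -2. y_2 = 1 - (-2)·(1 - 0)/((-2) - 3) = 3/5.
p(1) = -2, p(3/5) = 6/25. y_3 = (3/5) - (6/25)·((3/5) - 1)/((6/25) - (-2)) = 9/14.
p(3/5) = 6/25, p(9/14) = 3/196. y_4 = (9/14) - (3/196)·((9/14) - (3/5))/((3/196) - (6/25)) = 237/367.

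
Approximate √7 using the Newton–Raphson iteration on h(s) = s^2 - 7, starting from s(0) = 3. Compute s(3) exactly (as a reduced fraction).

h'(s) = 2s.
h(3) = 2, h'(3) = 6, so s(1) = 3 - 2/6 = 8/3.
h(8/3) = 1/9, h'(8/3) = 16/3, so s(2) = (8/3) - (1/9)/(16/3) = 127/48.
h(127/48) = 1/2304, h'(127/48) = 127/24, so s(3) = (127/48) - (1/2304)/(127/24) = 32257/12192.

32257/12192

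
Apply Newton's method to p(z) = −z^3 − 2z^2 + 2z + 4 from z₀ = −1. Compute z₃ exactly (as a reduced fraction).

p'(z) = −3z^2 − 4z + 2.
p(−1) = 1, p'(−1) = 3, so z₁ = (−1) − 1/3 = −4/3.
p(−4/3) = 4/27, p'(−4/3) = 2, so z₂ = (−4/3) − (4/27)/2 = −38/27.
p(−38/27) = 224/19683, p'(−38/27) = 410/243, so z₃ = (−38/27) − (224/19683)/(410/243) = −23482/16605.

−23482/16605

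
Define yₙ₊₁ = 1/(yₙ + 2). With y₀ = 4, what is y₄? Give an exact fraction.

y₁ = 1/(4 + 2) = 1/6.
y₂ = 1/(1/6 + 2) = 6/13.
y₃ = 1/(6/13 + 2) = 13/32.
y₄ = 1/(13/32 + 2) = 32/77.

32/77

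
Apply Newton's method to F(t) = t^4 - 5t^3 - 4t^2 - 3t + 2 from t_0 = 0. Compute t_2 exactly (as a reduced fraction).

166/373

F'(t) = 4t^3 - 15t^2 - 8t - 3.
F(0) = 2, F'(0) = -3, so t_1 = 0 - 2/(-3) = 2/3.
F(2/3) = -248/81, F'(2/3) = -373/27, so t_2 = (2/3) - (-248/81)/(-373/27) = 166/373.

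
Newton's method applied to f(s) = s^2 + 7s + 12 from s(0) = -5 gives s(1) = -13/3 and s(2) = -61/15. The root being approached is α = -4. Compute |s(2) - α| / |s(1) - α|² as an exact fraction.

3/5

s(1) - α = -13/3 - (-4) = -13/3 + 4 = -1/3, so |s(1) - α| = 1/3.
s(2) - α = -61/15 - (-4) = -61/15 + 4 = -1/15, so |s(2) - α| = 1/15.
|s(1) - α|² = 1/9.
Ratio = (1/15) / (1/9) = 3/5.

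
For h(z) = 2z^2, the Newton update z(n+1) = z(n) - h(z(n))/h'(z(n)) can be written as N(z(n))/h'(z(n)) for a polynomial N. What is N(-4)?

h'(z) = 4z.
N(z) = z·h'(z) - h(z) = z·(4z) - (2z^2) = 2z^2.
N(-4) = 32.

32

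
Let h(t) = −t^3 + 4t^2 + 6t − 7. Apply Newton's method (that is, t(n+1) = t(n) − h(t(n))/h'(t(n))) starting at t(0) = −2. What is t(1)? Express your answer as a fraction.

−39/22

h'(t) = −3t^2 + 8t + 6.
h(−2) = 5, h'(−2) = −22, so t(1) = (−2) − 5/(−22) = −39/22.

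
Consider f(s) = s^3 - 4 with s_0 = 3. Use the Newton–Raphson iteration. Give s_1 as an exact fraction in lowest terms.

f'(s) = 3s^2.
f(3) = 23, f'(3) = 27, so s_1 = 3 - 23/27 = 58/27.

58/27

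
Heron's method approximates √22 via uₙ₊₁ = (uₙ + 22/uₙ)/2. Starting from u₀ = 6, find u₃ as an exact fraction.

5330977/1136568

u₁ = (6 + 22/6)/2 = 29/6.
u₂ = (29/6 + 22/(29/6))/2 = 1633/348.
u₃ = (1633/348 + 22/(1633/348))/2 = 5330977/1136568.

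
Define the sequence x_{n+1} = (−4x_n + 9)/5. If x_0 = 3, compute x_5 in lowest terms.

1077/3125

x_1 = (−4·3 + 9)/5 = −3/5.
x_2 = (−4·(−3/5) + 9)/5 = 57/25.
x_3 = (−4·(57/25) + 9)/5 = −3/125.
x_4 = (−4·(−3/125) + 9)/5 = 1137/625.
x_5 = (−4·(1137/625) + 9)/5 = 1077/3125.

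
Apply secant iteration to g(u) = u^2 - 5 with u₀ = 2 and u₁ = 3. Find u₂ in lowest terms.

11/5

g(2) = -1, g(3) = 4. u₂ = 3 - 4·(3 - 2)/(4 - (-1)) = 11/5.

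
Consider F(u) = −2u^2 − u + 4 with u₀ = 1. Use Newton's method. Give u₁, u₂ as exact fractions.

u₁ = 6/5, u₂ = 172/145

F'(u) = −4u − 1.
F(1) = 1, F'(1) = −5, so u₁ = 1 − 1/(−5) = 6/5.
F(6/5) = −2/25, F'(6/5) = −29/5, so u₂ = (6/5) − (−2/25)/(−29/5) = 172/145.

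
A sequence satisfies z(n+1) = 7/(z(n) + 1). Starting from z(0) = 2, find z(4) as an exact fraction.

z(1) = 7/(2 + 1) = 7/3.
z(2) = 7/(7/3 + 1) = 21/10.
z(3) = 7/(21/10 + 1) = 70/31.
z(4) = 7/(70/31 + 1) = 217/101.

217/101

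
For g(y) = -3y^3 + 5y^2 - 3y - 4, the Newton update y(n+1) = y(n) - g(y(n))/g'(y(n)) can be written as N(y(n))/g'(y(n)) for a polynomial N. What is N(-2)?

g'(y) = -9y^2 + 10y - 3.
N(y) = y·g'(y) - g(y) = y·(-9y^2 + 10y - 3) - (-3y^3 + 5y^2 - 3y - 4) = -6y^3 + 5y^2 + 4.
N(-2) = 72.

72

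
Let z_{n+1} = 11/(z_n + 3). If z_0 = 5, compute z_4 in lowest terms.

z_1 = 11/(5 + 3) = 11/8.
z_2 = 11/(11/8 + 3) = 88/35.
z_3 = 11/(88/35 + 3) = 385/193.
z_4 = 11/(385/193 + 3) = 2123/964.

2123/964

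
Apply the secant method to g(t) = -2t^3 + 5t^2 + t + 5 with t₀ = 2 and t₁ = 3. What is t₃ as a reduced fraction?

4665/1579

g(2) = 11, g(3) = -1. t₂ = 3 - (-1)·(3 - 2)/((-1) - 11) = 35/12.
g(3) = -1, g(35/12) = 715/864. t₃ = (35/12) - (715/864)·((35/12) - 3)/((715/864) - (-1)) = 4665/1579.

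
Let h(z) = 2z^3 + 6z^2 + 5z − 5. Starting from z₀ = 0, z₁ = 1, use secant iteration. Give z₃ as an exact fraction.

1415/2767

h(0) = −5, h(1) = 8. z₂ = 1 − 8·(1 − 0)/(8 − (−5)) = 5/13.
h(1) = 8, h(5/13) = −4560/2197. z₃ = (5/13) − (−4560/2197)·((5/13) − 1)/((−4560/2197) − 8) = 1415/2767.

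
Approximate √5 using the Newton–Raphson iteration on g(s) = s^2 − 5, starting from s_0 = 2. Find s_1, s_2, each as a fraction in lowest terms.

s_1 = 9/4, s_2 = 161/72

g'(s) = 2s.
g(2) = −1, g'(2) = 4, so s_1 = 2 − (−1)/4 = 9/4.
g(9/4) = 1/16, g'(9/4) = 9/2, so s_2 = (9/4) − (1/16)/(9/2) = 161/72.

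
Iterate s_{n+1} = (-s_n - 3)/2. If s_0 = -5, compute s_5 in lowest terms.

s_1 = (-(-5) - 3)/2 = 1.
s_2 = (-1 - 3)/2 = -2.
s_3 = (-(-2) - 3)/2 = -1/2.
s_4 = (-(-1/2) - 3)/2 = -5/4.
s_5 = (-(-5/4) - 3)/2 = -7/8.

-7/8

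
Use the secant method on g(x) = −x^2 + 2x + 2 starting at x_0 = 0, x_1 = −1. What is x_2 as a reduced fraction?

−2/3

g(0) = 2, g(−1) = −1. x_2 = (−1) − (−1)·((−1) − 0)/((−1) − 2) = −2/3.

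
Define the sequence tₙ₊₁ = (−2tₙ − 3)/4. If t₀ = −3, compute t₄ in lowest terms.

t₁ = (−2·(−3) − 3)/4 = 3/4.
t₂ = (−2·(3/4) − 3)/4 = −9/8.
t₃ = (−2·(−9/8) − 3)/4 = −3/16.
t₄ = (−2·(−3/16) − 3)/4 = −21/32.

−21/32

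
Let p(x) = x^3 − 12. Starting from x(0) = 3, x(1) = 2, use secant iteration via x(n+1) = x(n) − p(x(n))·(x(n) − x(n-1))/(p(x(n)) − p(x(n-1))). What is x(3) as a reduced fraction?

p(3) = 15, p(2) = −4. x(2) = 2 − (−4)·(2 − 3)/((−4) − 15) = 42/19.
p(2) = −4, p(42/19) = −8220/6859. x(3) = (42/19) − (−8220/6859)·((42/19) − 2)/((−8220/6859) − (−4)) = 2763/1201.

2763/1201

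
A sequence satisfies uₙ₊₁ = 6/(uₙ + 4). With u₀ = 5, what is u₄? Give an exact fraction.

u₁ = 6/(5 + 4) = 2/3.
u₂ = 6/(2/3 + 4) = 9/7.
u₃ = 6/(9/7 + 4) = 42/37.
u₄ = 6/(42/37 + 4) = 111/95.

111/95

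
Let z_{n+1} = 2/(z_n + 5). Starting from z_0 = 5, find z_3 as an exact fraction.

13/35

z_1 = 2/(5 + 5) = 1/5.
z_2 = 2/(1/5 + 5) = 5/13.
z_3 = 2/(5/13 + 5) = 13/35.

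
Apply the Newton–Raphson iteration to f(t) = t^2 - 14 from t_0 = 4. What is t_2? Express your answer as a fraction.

f'(t) = 2t.
f(4) = 2, f'(4) = 8, so t_1 = 4 - 2/8 = 15/4.
f(15/4) = 1/16, f'(15/4) = 15/2, so t_2 = (15/4) - (1/16)/(15/2) = 449/120.

449/120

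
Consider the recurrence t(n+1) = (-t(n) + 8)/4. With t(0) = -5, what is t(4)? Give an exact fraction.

t(1) = (-(-5) + 8)/4 = 13/4.
t(2) = (-(13/4) + 8)/4 = 19/16.
t(3) = (-(19/16) + 8)/4 = 109/64.
t(4) = (-(109/64) + 8)/4 = 403/256.

403/256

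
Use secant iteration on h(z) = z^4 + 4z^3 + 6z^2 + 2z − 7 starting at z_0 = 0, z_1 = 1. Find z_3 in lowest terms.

h(0) = −7, h(1) = 6. z_2 = 1 − 6·(1 − 0)/(6 − (−7)) = 7/13.
h(1) = 6, h(7/13) = −99246/28561. z_3 = (7/13) − (−99246/28561)·((7/13) − 1)/((−99246/28561) − 6) = 5320/7517.

5320/7517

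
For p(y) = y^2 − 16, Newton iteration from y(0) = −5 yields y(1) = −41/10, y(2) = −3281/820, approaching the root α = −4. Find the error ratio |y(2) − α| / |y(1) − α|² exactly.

5/41

y(1) − α = −41/10 − (−4) = −41/10 + 4 = −1/10, so |y(1) − α| = 1/10.
y(2) − α = −3281/820 − (−4) = −3281/820 + 4 = −1/820, so |y(2) − α| = 1/820.
|y(1) − α|² = 1/100.
Ratio = (1/820) / (1/100) = 5/41.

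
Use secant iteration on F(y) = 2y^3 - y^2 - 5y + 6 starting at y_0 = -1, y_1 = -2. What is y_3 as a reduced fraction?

-152/85

F(-1) = 8, F(-2) = -4. y_2 = (-2) - (-4)·((-2) - (-1))/((-4) - 8) = -5/3.
F(-2) = -4, F(-5/3) = 62/27. y_3 = (-5/3) - (62/27)·((-5/3) - (-2))/((62/27) - (-4)) = -152/85.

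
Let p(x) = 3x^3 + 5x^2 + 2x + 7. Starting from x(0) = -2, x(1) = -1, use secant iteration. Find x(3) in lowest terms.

p(-2) = -1, p(-1) = 7. x(2) = (-1) - 7·((-1) - (-2))/(7 - (-1)) = -15/8.
p(-1) = 7, p(-15/8) = 539/512. x(3) = (-15/8) - (539/512)·((-15/8) - (-1))/((539/512) - 7) = -883/435.

-883/435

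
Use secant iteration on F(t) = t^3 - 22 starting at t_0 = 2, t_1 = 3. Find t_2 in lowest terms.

52/19

F(2) = -14, F(3) = 5. t_2 = 3 - 5·(3 - 2)/(5 - (-14)) = 52/19.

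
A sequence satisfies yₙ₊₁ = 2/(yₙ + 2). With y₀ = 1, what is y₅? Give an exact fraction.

30/41

y₁ = 2/(1 + 2) = 2/3.
y₂ = 2/(2/3 + 2) = 3/4.
y₃ = 2/(3/4 + 2) = 8/11.
y₄ = 2/(8/11 + 2) = 11/15.
y₅ = 2/(11/15 + 2) = 30/41.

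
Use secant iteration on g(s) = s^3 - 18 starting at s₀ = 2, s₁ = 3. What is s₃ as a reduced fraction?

g(2) = -10, g(3) = 9. s₂ = 3 - 9·(3 - 2)/(9 - (-10)) = 48/19.
g(3) = 9, g(48/19) = -12870/6859. s₃ = (48/19) - (-12870/6859)·((48/19) - 3)/((-12870/6859) - 9) = 2402/921.

2402/921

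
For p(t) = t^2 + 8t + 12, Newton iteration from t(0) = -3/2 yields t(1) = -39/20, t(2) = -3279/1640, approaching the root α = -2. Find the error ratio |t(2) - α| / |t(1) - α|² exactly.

10/41

t(1) - α = -39/20 - (-2) = -39/20 + 2 = 1/20, so |t(1) - α| = 1/20.
t(2) - α = -3279/1640 - (-2) = -3279/1640 + 2 = 1/1640, so |t(2) - α| = 1/1640.
|t(1) - α|² = 1/400.
Ratio = (1/1640) / (1/400) = 10/41.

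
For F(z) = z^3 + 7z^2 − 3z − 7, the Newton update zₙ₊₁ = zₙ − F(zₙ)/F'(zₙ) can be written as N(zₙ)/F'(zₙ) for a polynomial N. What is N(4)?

247

F'(z) = 3z^2 + 14z − 3.
N(z) = z·F'(z) − F(z) = z·(3z^2 + 14z − 3) − (z^3 + 7z^2 − 3z − 7) = 2z^3 + 7z^2 + 7.
N(4) = 247.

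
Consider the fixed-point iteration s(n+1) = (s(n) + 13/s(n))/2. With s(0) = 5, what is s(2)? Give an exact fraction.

s(1) = (5 + 13/5)/2 = 19/5.
s(2) = (19/5 + 13/(19/5))/2 = 343/95.

343/95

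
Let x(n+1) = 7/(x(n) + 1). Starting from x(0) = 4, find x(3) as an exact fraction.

x(1) = 7/(4 + 1) = 7/5.
x(2) = 7/(7/5 + 1) = 35/12.
x(3) = 7/(35/12 + 1) = 84/47.

84/47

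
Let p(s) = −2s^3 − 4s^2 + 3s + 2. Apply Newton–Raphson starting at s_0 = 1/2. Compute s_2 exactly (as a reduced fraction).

2602/2495

p'(s) = −6s^2 − 8s + 3.
p(1/2) = 9/4, p'(1/2) = −5/2, so s_1 = (1/2) − (9/4)/(−5/2) = 7/5.
p(7/5) = −891/125, p'(7/5) = −499/25, so s_2 = (7/5) − (−891/125)/(−499/25) = 2602/2495.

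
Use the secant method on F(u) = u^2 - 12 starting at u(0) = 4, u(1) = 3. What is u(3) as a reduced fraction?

F(4) = 4, F(3) = -3. u(2) = 3 - (-3)·(3 - 4)/((-3) - 4) = 24/7.
F(3) = -3, F(24/7) = -12/49. u(3) = (24/7) - (-12/49)·((24/7) - 3)/((-12/49) - (-3)) = 52/15.

52/15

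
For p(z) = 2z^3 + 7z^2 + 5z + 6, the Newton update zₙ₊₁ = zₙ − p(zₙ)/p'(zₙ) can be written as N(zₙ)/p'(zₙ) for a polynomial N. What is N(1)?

5

p'(z) = 6z^2 + 14z + 5.
N(z) = z·p'(z) − p(z) = z·(6z^2 + 14z + 5) − (2z^3 + 7z^2 + 5z + 6) = 4z^3 + 7z^2 − 6.
N(1) = 5.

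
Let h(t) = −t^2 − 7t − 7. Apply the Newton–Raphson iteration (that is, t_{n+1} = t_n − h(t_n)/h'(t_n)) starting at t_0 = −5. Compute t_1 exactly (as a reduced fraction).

−6

h'(t) = −2t − 7.
h(−5) = 3, h'(−5) = 3, so t_1 = (−5) − 3/3 = −6.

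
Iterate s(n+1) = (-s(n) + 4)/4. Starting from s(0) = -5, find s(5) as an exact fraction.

825/1024

s(1) = (-(-5) + 4)/4 = 9/4.
s(2) = (-(9/4) + 4)/4 = 7/16.
s(3) = (-(7/16) + 4)/4 = 57/64.
s(4) = (-(57/64) + 4)/4 = 199/256.
s(5) = (-(199/256) + 4)/4 = 825/1024.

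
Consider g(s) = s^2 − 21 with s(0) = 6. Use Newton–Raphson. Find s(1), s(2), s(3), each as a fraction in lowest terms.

s(1) = 19/4, s(2) = 697/152, s(3) = 970993/211888

g'(s) = 2s.
g(6) = 15, g'(6) = 12, so s(1) = 6 − 15/12 = 19/4.
g(19/4) = 25/16, g'(19/4) = 19/2, so s(2) = (19/4) − (25/16)/(19/2) = 697/152.
g(697/152) = 625/23104, g'(697/152) = 697/76, so s(3) = (697/152) − (625/23104)/(697/76) = 970993/211888.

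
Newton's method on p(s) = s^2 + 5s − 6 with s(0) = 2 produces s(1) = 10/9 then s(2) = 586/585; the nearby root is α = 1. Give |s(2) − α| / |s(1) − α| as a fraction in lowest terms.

s(1) − α = 10/9 − 1 = 1/9, so |s(1) − α| = 1/9.
s(2) − α = 586/585 − 1 = 1/585, so |s(2) − α| = 1/585.
Ratio = (1/585) / (1/9) = 1/65.

1/65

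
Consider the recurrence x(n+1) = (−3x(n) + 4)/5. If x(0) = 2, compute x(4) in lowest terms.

434/625

x(1) = (−3·2 + 4)/5 = −2/5.
x(2) = (−3·(−2/5) + 4)/5 = 26/25.
x(3) = (−3·(26/25) + 4)/5 = 22/125.
x(4) = (−3·(22/125) + 4)/5 = 434/625.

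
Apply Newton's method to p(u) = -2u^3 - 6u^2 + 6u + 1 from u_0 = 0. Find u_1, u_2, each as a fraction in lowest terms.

u_1 = -1/6, u_2 = -62/423

p'(u) = -6u^2 - 12u + 6.
p(0) = 1, p'(0) = 6, so u_1 = 0 - 1/6 = -1/6.
p(-1/6) = -17/108, p'(-1/6) = 47/6, so u_2 = (-1/6) - (-17/108)/(47/6) = -62/423.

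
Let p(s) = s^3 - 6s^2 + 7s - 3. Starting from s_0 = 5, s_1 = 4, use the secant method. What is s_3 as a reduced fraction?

p(5) = 7, p(4) = -7. s_2 = 4 - (-7)·(4 - 5)/((-7) - 7) = 9/2.
p(4) = -7, p(9/2) = -15/8. s_3 = (9/2) - (-15/8)·((9/2) - 4)/((-15/8) - (-7)) = 192/41.

192/41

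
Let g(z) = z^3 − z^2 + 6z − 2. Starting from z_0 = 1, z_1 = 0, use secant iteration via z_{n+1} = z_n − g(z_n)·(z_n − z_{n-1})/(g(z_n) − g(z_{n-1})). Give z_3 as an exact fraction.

g(1) = 4, g(0) = −2. z_2 = 0 − (−2)·(0 − 1)/((−2) − 4) = 1/3.
g(0) = −2, g(1/3) = −2/27. z_3 = (1/3) − (−2/27)·((1/3) − 0)/((−2/27) − (−2)) = 9/26.

9/26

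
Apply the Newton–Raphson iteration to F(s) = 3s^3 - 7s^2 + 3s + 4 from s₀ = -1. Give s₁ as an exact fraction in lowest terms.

-17/26

F'(s) = 9s^2 - 14s + 3.
F(-1) = -9, F'(-1) = 26, so s₁ = (-1) - (-9)/26 = -17/26.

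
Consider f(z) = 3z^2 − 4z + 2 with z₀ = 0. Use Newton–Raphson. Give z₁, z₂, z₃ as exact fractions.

z₁ = 1/2, z₂ = 5/4, z₃ = 43/56

f'(z) = 6z − 4.
f(0) = 2, f'(0) = −4, so z₁ = 0 − 2/(−4) = 1/2.
f(1/2) = 3/4, f'(1/2) = −1, so z₂ = (1/2) − (3/4)/(−1) = 5/4.
f(5/4) = 27/16, f'(5/4) = 7/2, so z₃ = (5/4) − (27/16)/(7/2) = 43/56.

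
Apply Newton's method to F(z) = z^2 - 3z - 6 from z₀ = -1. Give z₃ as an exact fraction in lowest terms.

-165751/120785

F'(z) = 2z - 3.
F(-1) = -2, F'(-1) = -5, so z₁ = (-1) - (-2)/(-5) = -7/5.
F(-7/5) = 4/25, F'(-7/5) = -29/5, so z₂ = (-7/5) - (4/25)/(-29/5) = -199/145.
F(-199/145) = 16/21025, F'(-199/145) = -833/145, so z₃ = (-199/145) - (16/21025)/(-833/145) = -165751/120785.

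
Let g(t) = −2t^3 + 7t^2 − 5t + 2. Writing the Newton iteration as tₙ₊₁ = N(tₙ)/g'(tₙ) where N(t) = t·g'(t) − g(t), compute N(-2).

58

g'(t) = −6t^2 + 14t − 5.
N(t) = t·g'(t) − g(t) = t·(−6t^2 + 14t − 5) − (−2t^3 + 7t^2 − 5t + 2) = −4t^3 + 7t^2 − 2.
N(-2) = 58.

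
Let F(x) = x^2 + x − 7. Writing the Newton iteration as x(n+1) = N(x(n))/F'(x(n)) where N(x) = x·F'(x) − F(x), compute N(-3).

F'(x) = 2x + 1.
N(x) = x·F'(x) − F(x) = x·(2x + 1) − (x^2 + x − 7) = x^2 + 7.
N(-3) = 16.

16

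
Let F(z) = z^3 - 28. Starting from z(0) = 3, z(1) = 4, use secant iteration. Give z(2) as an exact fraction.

112/37

F(3) = -1, F(4) = 36. z(2) = 4 - 36·(4 - 3)/(36 - (-1)) = 112/37.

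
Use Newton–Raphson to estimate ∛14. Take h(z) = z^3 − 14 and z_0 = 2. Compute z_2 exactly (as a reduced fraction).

181/75

h'(z) = 3z^2.
h(2) = −6, h'(2) = 12, so z_1 = 2 − (−6)/12 = 5/2.
h(5/2) = 13/8, h'(5/2) = 75/4, so z_2 = (5/2) − (13/8)/(75/4) = 181/75.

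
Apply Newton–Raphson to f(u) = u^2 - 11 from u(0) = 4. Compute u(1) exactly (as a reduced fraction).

f'(u) = 2u.
f(4) = 5, f'(4) = 8, so u(1) = 4 - 5/8 = 27/8.

27/8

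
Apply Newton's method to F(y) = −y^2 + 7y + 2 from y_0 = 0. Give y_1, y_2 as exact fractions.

F'(y) = −2y + 7.
F(0) = 2, F'(0) = 7, so y_1 = 0 − 2/7 = −2/7.
F(−2/7) = −4/49, F'(−2/7) = 53/7, so y_2 = (−2/7) − (−4/49)/(53/7) = −102/371.

y_1 = −2/7, y_2 = −102/371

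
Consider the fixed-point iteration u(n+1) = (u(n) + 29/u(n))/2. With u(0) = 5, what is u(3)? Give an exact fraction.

u(1) = (5 + 29/5)/2 = 27/5.
u(2) = (27/5 + 29/(27/5))/2 = 727/135.
u(3) = (727/135 + 29/(727/135))/2 = 528527/98145.

528527/98145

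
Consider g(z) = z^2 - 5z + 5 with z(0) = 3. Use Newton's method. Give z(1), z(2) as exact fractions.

z(1) = 4, z(2) = 11/3

g'(z) = 2z - 5.
g(3) = -1, g'(3) = 1, so z(1) = 3 - (-1)/1 = 4.
g(4) = 1, g'(4) = 3, so z(2) = 4 - 1/3 = 11/3.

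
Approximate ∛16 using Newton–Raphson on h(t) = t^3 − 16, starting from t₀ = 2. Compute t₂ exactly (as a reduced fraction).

h'(t) = 3t^2.
h(2) = −8, h'(2) = 12, so t₁ = 2 − (−8)/12 = 8/3.
h(8/3) = 80/27, h'(8/3) = 64/3, so t₂ = (8/3) − (80/27)/(64/3) = 91/36.

91/36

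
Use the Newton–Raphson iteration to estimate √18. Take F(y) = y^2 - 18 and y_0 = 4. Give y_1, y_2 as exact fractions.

y_1 = 17/4, y_2 = 577/136

F'(y) = 2y.
F(4) = -2, F'(4) = 8, so y_1 = 4 - (-2)/8 = 17/4.
F(17/4) = 1/16, F'(17/4) = 17/2, so y_2 = (17/4) - (1/16)/(17/2) = 577/136.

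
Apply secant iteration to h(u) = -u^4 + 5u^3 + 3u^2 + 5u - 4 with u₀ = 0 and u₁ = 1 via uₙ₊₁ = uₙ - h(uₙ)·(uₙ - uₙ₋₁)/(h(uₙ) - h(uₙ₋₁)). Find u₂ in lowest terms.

h(0) = -4, h(1) = 8. u₂ = 1 - 8·(1 - 0)/(8 - (-4)) = 1/3.

1/3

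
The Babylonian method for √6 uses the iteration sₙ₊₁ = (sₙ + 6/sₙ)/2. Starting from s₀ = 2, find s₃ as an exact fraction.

4801/1960

s₁ = (2 + 6/2)/2 = 5/2.
s₂ = (5/2 + 6/(5/2))/2 = 49/20.
s₃ = (49/20 + 6/(49/20))/2 = 4801/1960.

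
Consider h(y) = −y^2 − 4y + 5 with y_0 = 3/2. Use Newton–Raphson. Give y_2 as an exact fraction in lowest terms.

h'(y) = −2y − 4.
h(3/2) = −13/4, h'(3/2) = −7, so y_1 = (3/2) − (−13/4)/(−7) = 29/28.
h(29/28) = −169/784, h'(29/28) = −85/14, so y_2 = (29/28) − (−169/784)/(−85/14) = 4761/4760.

4761/4760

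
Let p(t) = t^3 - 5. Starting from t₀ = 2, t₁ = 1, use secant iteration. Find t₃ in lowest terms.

p(2) = 3, p(1) = -4. t₂ = 1 - (-4)·(1 - 2)/((-4) - 3) = 11/7.
p(1) = -4, p(11/7) = -384/343. t₃ = (11/7) - (-384/343)·((11/7) - 1)/((-384/343) - (-4)) = 443/247.

443/247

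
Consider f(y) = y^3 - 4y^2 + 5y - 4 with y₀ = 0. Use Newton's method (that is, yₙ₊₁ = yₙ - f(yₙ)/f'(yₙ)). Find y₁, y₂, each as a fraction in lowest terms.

y₁ = 4/5, y₂ = 308/65

f'(y) = 3y^2 - 8y + 5.
f(0) = -4, f'(0) = 5, so y₁ = 0 - (-4)/5 = 4/5.
f(4/5) = -256/125, f'(4/5) = 13/25, so y₂ = (4/5) - (-256/125)/(13/25) = 308/65.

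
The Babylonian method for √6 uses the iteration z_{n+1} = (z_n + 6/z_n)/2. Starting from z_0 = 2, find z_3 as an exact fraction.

z_1 = (2 + 6/2)/2 = 5/2.
z_2 = (5/2 + 6/(5/2))/2 = 49/20.
z_3 = (49/20 + 6/(49/20))/2 = 4801/1960.

4801/1960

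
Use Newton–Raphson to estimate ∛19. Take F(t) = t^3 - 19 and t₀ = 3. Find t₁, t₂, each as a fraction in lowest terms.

t₁ = 73/27, t₂ = 1152011/431649

F'(t) = 3t^2.
F(3) = 8, F'(3) = 27, so t₁ = 3 - 8/27 = 73/27.
F(73/27) = 15040/19683, F'(73/27) = 5329/243, so t₂ = (73/27) - (15040/19683)/(5329/243) = 1152011/431649.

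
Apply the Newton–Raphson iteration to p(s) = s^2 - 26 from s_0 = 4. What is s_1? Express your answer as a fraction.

p'(s) = 2s.
p(4) = -10, p'(4) = 8, so s_1 = 4 - (-10)/8 = 21/4.

21/4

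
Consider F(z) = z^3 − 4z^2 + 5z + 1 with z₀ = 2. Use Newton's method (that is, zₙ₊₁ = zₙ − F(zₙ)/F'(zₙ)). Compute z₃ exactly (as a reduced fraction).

F'(z) = 3z^2 − 8z + 5.
F(2) = 3, F'(2) = 1, so z₁ = 2 − 3/1 = −1.
F(−1) = −9, F'(−1) = 16, so z₂ = (−1) − (−9)/16 = −7/16.
F(−7/16) = −8343/4096, F'(−7/16) = 2323/256, so z₃ = (−7/16) − (−8343/4096)/(2323/256) = −3959/18584.

−3959/18584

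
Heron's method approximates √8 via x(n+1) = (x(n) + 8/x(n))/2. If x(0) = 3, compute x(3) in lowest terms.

x(1) = (3 + 8/3)/2 = 17/6.
x(2) = (17/6 + 8/(17/6))/2 = 577/204.
x(3) = (577/204 + 8/(577/204))/2 = 665857/235416.

665857/235416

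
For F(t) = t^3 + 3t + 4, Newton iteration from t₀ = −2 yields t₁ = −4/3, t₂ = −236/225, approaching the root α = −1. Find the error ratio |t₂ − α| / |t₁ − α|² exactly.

11/25

t₁ − α = −4/3 − (−1) = −4/3 + 1 = −1/3, so |t₁ − α| = 1/3.
t₂ − α = −236/225 − (−1) = −236/225 + 1 = −11/225, so |t₂ − α| = 11/225.
|t₁ − α|² = 1/9.
Ratio = (11/225) / (1/9) = 11/25.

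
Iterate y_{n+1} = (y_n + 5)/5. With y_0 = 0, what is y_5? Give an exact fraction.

y_1 = (0 + 5)/5 = 1.
y_2 = (1 + 5)/5 = 6/5.
y_3 = ((6/5) + 5)/5 = 31/25.
y_4 = ((31/25) + 5)/5 = 156/125.
y_5 = ((156/125) + 5)/5 = 781/625.

781/625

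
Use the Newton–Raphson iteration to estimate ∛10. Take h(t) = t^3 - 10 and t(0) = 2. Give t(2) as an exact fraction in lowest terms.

h'(t) = 3t^2.
h(2) = -2, h'(2) = 12, so t(1) = 2 - (-2)/12 = 13/6.
h(13/6) = 37/216, h'(13/6) = 169/12, so t(2) = (13/6) - (37/216)/(169/12) = 3277/1521.

3277/1521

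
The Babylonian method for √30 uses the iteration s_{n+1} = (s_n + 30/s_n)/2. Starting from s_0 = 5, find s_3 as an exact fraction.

116161/21208

s_1 = (5 + 30/5)/2 = 11/2.
s_2 = (11/2 + 30/(11/2))/2 = 241/44.
s_3 = (241/44 + 30/(241/44))/2 = 116161/21208.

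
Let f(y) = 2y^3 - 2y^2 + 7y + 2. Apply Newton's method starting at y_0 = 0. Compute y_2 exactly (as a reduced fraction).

f'(y) = 6y^2 - 4y + 7.
f(0) = 2, f'(0) = 7, so y_1 = 0 - 2/7 = -2/7.
f(-2/7) = -72/343, f'(-2/7) = 423/49, so y_2 = (-2/7) - (-72/343)/(423/49) = -86/329.

-86/329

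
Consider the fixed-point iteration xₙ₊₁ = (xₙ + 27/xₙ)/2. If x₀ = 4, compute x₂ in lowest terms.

3577/688

x₁ = (4 + 27/4)/2 = 43/8.
x₂ = (43/8 + 27/(43/8))/2 = 3577/688.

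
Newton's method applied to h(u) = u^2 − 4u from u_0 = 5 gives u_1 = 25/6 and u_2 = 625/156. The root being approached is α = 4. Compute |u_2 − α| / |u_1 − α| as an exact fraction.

u_1 − α = 25/6 − 4 = 1/6, so |u_1 − α| = 1/6.
u_2 − α = 625/156 − 4 = 1/156, so |u_2 − α| = 1/156.
Ratio = (1/156) / (1/6) = 1/26.

1/26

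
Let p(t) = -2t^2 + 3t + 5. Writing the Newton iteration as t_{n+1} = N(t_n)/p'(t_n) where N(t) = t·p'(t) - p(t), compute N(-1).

-7

p'(t) = -4t + 3.
N(t) = t·p'(t) - p(t) = t·(-4t + 3) - (-2t^2 + 3t + 5) = -2t^2 - 5.
N(-1) = -7.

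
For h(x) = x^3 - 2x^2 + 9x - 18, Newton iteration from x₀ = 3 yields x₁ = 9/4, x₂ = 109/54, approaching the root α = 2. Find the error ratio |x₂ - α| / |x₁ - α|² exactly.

8/27

x₁ - α = 9/4 - 2 = 1/4, so |x₁ - α| = 1/4.
x₂ - α = 109/54 - 2 = 1/54, so |x₂ - α| = 1/54.
|x₁ - α|² = 1/16.
Ratio = (1/54) / (1/16) = 8/27.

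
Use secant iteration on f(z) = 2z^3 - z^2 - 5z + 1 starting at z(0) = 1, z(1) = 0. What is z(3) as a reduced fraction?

8/41

f(1) = -3, f(0) = 1. z(2) = 0 - 1·(0 - 1)/(1 - (-3)) = 1/4.
f(0) = 1, f(1/4) = -9/32. z(3) = (1/4) - (-9/32)·((1/4) - 0)/((-9/32) - 1) = 8/41.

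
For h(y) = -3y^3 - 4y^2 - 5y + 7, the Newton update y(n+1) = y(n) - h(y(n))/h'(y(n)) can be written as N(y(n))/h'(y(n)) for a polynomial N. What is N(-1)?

h'(y) = -9y^2 - 8y - 5.
N(y) = y·h'(y) - h(y) = y·(-9y^2 - 8y - 5) - (-3y^3 - 4y^2 - 5y + 7) = -6y^3 - 4y^2 - 7.
N(-1) = -5.

-5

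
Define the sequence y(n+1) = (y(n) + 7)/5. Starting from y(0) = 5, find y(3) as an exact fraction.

y(1) = (5 + 7)/5 = 12/5.
y(2) = ((12/5) + 7)/5 = 47/25.
y(3) = ((47/25) + 7)/5 = 222/125.

222/125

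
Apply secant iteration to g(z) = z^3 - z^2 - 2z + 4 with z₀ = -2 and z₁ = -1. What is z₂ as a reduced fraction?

-3/2

g(-2) = -4, g(-1) = 4. z₂ = (-1) - 4·((-1) - (-2))/(4 - (-4)) = -3/2.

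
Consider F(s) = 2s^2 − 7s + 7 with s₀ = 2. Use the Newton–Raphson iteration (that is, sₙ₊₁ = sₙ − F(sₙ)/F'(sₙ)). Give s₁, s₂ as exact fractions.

s₁ = 1, s₂ = 5/3

F'(s) = 4s − 7.
F(2) = 1, F'(2) = 1, so s₁ = 2 − 1/1 = 1.
F(1) = 2, F'(1) = −3, so s₂ = 1 − 2/(−3) = 5/3.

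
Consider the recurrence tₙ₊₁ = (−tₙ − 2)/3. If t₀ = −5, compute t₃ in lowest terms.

−1/3

t₁ = (−(−5) − 2)/3 = 1.
t₂ = (−1 − 2)/3 = −1.
t₃ = (−(−1) − 2)/3 = −1/3.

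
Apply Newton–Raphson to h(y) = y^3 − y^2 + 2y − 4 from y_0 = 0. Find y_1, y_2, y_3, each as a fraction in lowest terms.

h'(y) = 3y^2 − 2y + 2.
h(0) = −4, h'(0) = 2, so y_1 = 0 − (−4)/2 = 2.
h(2) = 4, h'(2) = 10, so y_2 = 2 − 4/10 = 8/5.
h(8/5) = 92/125, h'(8/5) = 162/25, so y_3 = (8/5) − (92/125)/(162/25) = 602/405.

y_1 = 2, y_2 = 8/5, y_3 = 602/405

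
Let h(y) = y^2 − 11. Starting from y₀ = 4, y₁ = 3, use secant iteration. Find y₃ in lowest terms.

h(4) = 5, h(3) = −2. y₂ = 3 − (−2)·(3 − 4)/((−2) − 5) = 23/7.
h(3) = −2, h(23/7) = −10/49. y₃ = (23/7) − (−10/49)·((23/7) − 3)/((−10/49) − (−2)) = 73/22.

73/22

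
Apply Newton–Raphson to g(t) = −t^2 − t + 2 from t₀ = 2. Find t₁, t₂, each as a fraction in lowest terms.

g'(t) = −2t − 1.
g(2) = −4, g'(2) = −5, so t₁ = 2 − (−4)/(−5) = 6/5.
g(6/5) = −16/25, g'(6/5) = −17/5, so t₂ = (6/5) − (−16/25)/(−17/5) = 86/85.

t₁ = 6/5, t₂ = 86/85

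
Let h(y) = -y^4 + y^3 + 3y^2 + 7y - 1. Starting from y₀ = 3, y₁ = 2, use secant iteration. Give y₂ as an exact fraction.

65/24

h(3) = -7, h(2) = 17. y₂ = 2 - 17·(2 - 3)/(17 - (-7)) = 65/24.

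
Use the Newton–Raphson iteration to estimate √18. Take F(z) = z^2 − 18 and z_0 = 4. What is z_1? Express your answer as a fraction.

17/4

F'(z) = 2z.
F(4) = −2, F'(4) = 8, so z_1 = 4 − (−2)/8 = 17/4.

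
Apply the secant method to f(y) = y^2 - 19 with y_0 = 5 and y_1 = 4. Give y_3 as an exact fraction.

109/25

f(5) = 6, f(4) = -3. y_2 = 4 - (-3)·(4 - 5)/((-3) - 6) = 13/3.
f(4) = -3, f(13/3) = -2/9. y_3 = (13/3) - (-2/9)·((13/3) - 4)/((-2/9) - (-3)) = 109/25.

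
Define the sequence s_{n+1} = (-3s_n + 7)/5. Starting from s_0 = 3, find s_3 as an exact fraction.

52/125

s_1 = (-3·3 + 7)/5 = -2/5.
s_2 = (-3·(-2/5) + 7)/5 = 41/25.
s_3 = (-3·(41/25) + 7)/5 = 52/125.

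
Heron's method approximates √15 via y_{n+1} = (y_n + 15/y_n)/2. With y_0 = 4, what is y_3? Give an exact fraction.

7380481/1905632

y_1 = (4 + 15/4)/2 = 31/8.
y_2 = (31/8 + 15/(31/8))/2 = 1921/496.
y_3 = (1921/496 + 15/(1921/496))/2 = 7380481/1905632.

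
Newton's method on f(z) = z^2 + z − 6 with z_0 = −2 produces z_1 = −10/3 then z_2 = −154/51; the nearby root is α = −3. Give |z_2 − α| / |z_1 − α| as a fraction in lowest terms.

z_1 − α = −10/3 − (−3) = −10/3 + 3 = −1/3, so |z_1 − α| = 1/3.
z_2 − α = −154/51 − (−3) = −154/51 + 3 = −1/51, so |z_2 − α| = 1/51.
Ratio = (1/51) / (1/3) = 1/17.

1/17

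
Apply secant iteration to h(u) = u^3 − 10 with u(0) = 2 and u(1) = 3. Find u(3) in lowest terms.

h(2) = −2, h(3) = 17. u(2) = 3 − 17·(3 − 2)/(17 − (−2)) = 40/19.
h(3) = 17, h(40/19) = −4590/6859. u(3) = (40/19) − (−4590/6859)·((40/19) − 3)/((−4590/6859) − 17) = 15250/7129.

15250/7129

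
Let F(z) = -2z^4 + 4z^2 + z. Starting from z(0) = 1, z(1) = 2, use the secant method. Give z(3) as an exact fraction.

132640/100711

F(1) = 3, F(2) = -14. z(2) = 2 - (-14)·(2 - 1)/((-14) - 3) = 20/17.
F(2) = -14, F(20/17) = 240660/83521. z(3) = (20/17) - (240660/83521)·((20/17) - 2)/((240660/83521) - (-14)) = 132640/100711.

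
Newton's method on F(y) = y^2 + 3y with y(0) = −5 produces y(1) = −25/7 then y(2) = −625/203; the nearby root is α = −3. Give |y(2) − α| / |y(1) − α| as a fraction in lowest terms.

4/29

y(1) − α = −25/7 − (−3) = −25/7 + 3 = −4/7, so |y(1) − α| = 4/7.
y(2) − α = −625/203 − (−3) = −625/203 + 3 = −16/203, so |y(2) − α| = 16/203.
Ratio = (16/203) / (4/7) = 4/29.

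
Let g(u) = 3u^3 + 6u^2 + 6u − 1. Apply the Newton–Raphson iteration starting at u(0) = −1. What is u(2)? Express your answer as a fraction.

17/99

g'(u) = 9u^2 + 12u + 6.
g(−1) = −4, g'(−1) = 3, so u(1) = (−1) − (−4)/3 = 1/3.
g(1/3) = 16/9, g'(1/3) = 11, so u(2) = (1/3) − (16/9)/11 = 17/99.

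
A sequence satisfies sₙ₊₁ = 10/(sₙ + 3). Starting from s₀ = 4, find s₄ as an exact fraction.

1630/799

s₁ = 10/(4 + 3) = 10/7.
s₂ = 10/(10/7 + 3) = 70/31.
s₃ = 10/(70/31 + 3) = 310/163.
s₄ = 10/(310/163 + 3) = 1630/799.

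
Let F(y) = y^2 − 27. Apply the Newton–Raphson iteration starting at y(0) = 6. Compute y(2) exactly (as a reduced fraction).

F'(y) = 2y.
F(6) = 9, F'(6) = 12, so y(1) = 6 − 9/12 = 21/4.
F(21/4) = 9/16, F'(21/4) = 21/2, so y(2) = (21/4) − (9/16)/(21/2) = 291/56.

291/56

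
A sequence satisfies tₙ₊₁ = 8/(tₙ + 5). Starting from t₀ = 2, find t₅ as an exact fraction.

13592/10663

t₁ = 8/(2 + 5) = 8/7.
t₂ = 8/(8/7 + 5) = 56/43.
t₃ = 8/(56/43 + 5) = 344/271.
t₄ = 8/(344/271 + 5) = 2168/1699.
t₅ = 8/(2168/1699 + 5) = 13592/10663.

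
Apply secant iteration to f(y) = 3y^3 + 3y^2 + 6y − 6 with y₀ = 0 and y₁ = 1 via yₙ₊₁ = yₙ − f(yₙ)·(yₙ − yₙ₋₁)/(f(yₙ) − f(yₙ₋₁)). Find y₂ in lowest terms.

f(0) = −6, f(1) = 6. y₂ = 1 − 6·(1 − 0)/(6 − (−6)) = 1/2.

1/2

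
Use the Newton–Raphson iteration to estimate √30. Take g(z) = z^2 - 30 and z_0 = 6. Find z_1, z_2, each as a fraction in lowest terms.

z_1 = 11/2, z_2 = 241/44

g'(z) = 2z.
g(6) = 6, g'(6) = 12, so z_1 = 6 - 6/12 = 11/2.
g(11/2) = 1/4, g'(11/2) = 11, so z_2 = (11/2) - (1/4)/11 = 241/44.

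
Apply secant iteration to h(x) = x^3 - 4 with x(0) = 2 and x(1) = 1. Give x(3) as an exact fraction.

h(2) = 4, h(1) = -3. x(2) = 1 - (-3)·(1 - 2)/((-3) - 4) = 10/7.
h(1) = -3, h(10/7) = -372/343. x(3) = (10/7) - (-372/343)·((10/7) - 1)/((-372/343) - (-3)) = 122/73.

122/73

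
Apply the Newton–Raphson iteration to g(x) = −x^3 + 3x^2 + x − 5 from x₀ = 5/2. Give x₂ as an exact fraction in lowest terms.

17645/6589

g'(x) = −3x^2 + 6x + 1.
g(5/2) = 5/8, g'(5/2) = −11/4, so x₁ = (5/2) − (5/8)/(−11/4) = 30/11.
g(30/11) = −325/1331, g'(30/11) = −599/121, so x₂ = (30/11) − (−325/1331)/(−599/121) = 17645/6589.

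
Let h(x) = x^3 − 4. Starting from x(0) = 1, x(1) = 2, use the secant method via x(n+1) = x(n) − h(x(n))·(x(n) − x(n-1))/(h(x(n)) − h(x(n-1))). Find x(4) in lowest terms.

2056682/1292353

h(1) = −3, h(2) = 4. x(2) = 2 − 4·(2 − 1)/(4 − (−3)) = 10/7.
h(2) = 4, h(10/7) = −372/343. x(3) = (10/7) − (−372/343)·((10/7) − 2)/((−372/343) − 4) = 169/109.
h(10/7) = −372/343, h(169/109) = −353307/1295029. x(4) = (169/109) − (−353307/1295029)·((169/109) − (10/7))/((−353307/1295029) − (−372/343)) = 2056682/1292353.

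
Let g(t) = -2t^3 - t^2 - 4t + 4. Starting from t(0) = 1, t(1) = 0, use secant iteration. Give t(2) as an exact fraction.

4/7

g(1) = -3, g(0) = 4. t(2) = 0 - 4·(0 - 1)/(4 - (-3)) = 4/7.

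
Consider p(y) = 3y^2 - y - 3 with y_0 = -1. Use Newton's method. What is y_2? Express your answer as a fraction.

-255/301

p'(y) = 6y - 1.
p(-1) = 1, p'(-1) = -7, so y_1 = (-1) - 1/(-7) = -6/7.
p(-6/7) = 3/49, p'(-6/7) = -43/7, so y_2 = (-6/7) - (3/49)/(-43/7) = -255/301.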